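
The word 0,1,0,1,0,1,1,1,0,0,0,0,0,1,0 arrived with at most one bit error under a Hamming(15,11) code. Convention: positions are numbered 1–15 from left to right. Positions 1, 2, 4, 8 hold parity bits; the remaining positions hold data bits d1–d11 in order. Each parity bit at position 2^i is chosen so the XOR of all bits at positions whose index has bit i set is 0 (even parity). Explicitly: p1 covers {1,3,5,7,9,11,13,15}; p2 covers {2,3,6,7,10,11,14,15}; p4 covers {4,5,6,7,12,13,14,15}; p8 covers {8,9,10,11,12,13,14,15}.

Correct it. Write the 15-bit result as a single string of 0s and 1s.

110101110000010

s1 (pos 1,3,5,7,9,11,13,15): 0⊕0⊕0⊕1⊕0⊕0⊕0⊕0 = 1
s2 (pos 2,3,6,7,10,11,14,15): 1⊕0⊕1⊕1⊕0⊕0⊕1⊕0 = 0
s4 (pos 4,5,6,7,12,13,14,15): 1⊕0⊕1⊕1⊕0⊕0⊕1⊕0 = 0
s8 (pos 8,9,10,11,12,13,14,15): 1⊕0⊕0⊕0⊕0⊕0⊕1⊕0 = 0
Syndrome s8…s1 = 0001 → error at position 1.
Flip position 1: 010101110000010 → 110101110000010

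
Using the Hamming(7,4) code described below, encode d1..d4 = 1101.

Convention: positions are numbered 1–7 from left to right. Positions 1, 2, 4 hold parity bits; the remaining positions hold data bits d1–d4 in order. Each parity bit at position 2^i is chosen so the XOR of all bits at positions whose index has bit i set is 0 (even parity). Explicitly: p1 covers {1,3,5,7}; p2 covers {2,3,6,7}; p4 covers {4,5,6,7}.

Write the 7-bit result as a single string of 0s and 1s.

1010101

Place data at non-parity positions: p1 p2 1 p4 1 0 1
p1 (pos 1,3,5,7): XOR of data positions = 1⊕1⊕1 = 1
p2 (pos 2,3,6,7): XOR of data positions = 1⊕0⊕1 = 0
p4 (pos 4,5,6,7): XOR of data positions = 1⊕0⊕1 = 0
Codeword: 1010101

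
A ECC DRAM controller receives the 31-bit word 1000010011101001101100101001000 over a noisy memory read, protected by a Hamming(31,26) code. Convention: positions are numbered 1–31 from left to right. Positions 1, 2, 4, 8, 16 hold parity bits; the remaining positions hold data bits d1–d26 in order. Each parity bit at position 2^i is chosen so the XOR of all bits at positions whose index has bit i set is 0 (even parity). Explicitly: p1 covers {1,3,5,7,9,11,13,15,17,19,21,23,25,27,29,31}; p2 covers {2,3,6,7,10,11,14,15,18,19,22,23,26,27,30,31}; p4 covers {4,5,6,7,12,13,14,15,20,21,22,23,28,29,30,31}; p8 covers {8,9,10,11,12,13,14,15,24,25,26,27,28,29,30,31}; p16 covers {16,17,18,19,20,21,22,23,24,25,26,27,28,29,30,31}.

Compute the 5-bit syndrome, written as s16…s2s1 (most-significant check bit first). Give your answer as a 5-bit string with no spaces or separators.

10110

s1 (pos 1,3,5,7,9,11,13,15,17,19,21,23,25,27,29,31): 1⊕0⊕0⊕0⊕1⊕1⊕1⊕0⊕1⊕1⊕0⊕1⊕1⊕0⊕0⊕0 = 0
s2 (pos 2,3,6,7,10,11,14,15,18,19,22,23,26,27,30,31): 0⊕0⊕1⊕0⊕1⊕1⊕0⊕0⊕0⊕1⊕0⊕1⊕0⊕0⊕0⊕0 = 1
s4 (pos 4,5,6,7,12,13,14,15,20,21,22,23,28,29,30,31): 0⊕0⊕1⊕0⊕0⊕1⊕0⊕0⊕1⊕0⊕0⊕1⊕1⊕0⊕0⊕0 = 1
s8 (pos 8,9,10,11,12,13,14,15,24,25,26,27,28,29,30,31): 0⊕1⊕1⊕1⊕0⊕1⊕0⊕0⊕0⊕1⊕0⊕0⊕1⊕0⊕0⊕0 = 0
s16 (pos 16,17,18,19,20,21,22,23,24,25,26,27,28,29,30,31): 1⊕1⊕0⊕1⊕1⊕0⊕0⊕1⊕0⊕1⊕0⊕0⊕1⊕0⊕0⊕0 = 1
Syndrome s16…s1 = 10110 → error at position 22.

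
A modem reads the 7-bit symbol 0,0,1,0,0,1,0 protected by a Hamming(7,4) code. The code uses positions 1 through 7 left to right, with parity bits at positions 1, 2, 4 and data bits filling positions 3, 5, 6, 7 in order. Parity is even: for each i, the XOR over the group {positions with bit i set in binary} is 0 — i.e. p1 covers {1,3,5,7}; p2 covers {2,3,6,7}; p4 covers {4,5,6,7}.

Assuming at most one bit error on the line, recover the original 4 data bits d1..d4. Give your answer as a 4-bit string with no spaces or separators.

s1 (pos 1,3,5,7): 0⊕1⊕0⊕0 = 1
s2 (pos 2,3,6,7): 0⊕1⊕1⊕0 = 0
s4 (pos 4,5,6,7): 0⊕0⊕1⊕0 = 1
Syndrome s4…s1 = 101 → error at position 5.
Flip position 5: 0010010 → 0010110
Read data bits from positions 3,5,6,7: 1110

1110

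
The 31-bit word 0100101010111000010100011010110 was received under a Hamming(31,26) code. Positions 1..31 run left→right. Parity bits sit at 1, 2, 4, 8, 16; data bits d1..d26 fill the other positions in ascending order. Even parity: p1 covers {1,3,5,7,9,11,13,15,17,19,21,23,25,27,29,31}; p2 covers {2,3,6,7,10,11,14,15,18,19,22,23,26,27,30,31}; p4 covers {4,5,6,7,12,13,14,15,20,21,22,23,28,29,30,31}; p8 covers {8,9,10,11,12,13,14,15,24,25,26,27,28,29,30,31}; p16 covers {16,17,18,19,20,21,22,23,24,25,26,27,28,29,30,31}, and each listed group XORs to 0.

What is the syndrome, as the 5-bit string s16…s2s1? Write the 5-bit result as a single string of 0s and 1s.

11100

s1 (pos 1,3,5,7,9,11,13,15,17,19,21,23,25,27,29,31): 0⊕0⊕1⊕1⊕1⊕1⊕1⊕0⊕0⊕0⊕0⊕0⊕1⊕1⊕1⊕0 = 0
s2 (pos 2,3,6,7,10,11,14,15,18,19,22,23,26,27,30,31): 1⊕0⊕0⊕1⊕0⊕1⊕0⊕0⊕1⊕0⊕0⊕0⊕0⊕1⊕1⊕0 = 0
s4 (pos 4,5,6,7,12,13,14,15,20,21,22,23,28,29,30,31): 0⊕1⊕0⊕1⊕1⊕1⊕0⊕0⊕1⊕0⊕0⊕0⊕0⊕1⊕1⊕0 = 1
s8 (pos 8,9,10,11,12,13,14,15,24,25,26,27,28,29,30,31): 0⊕1⊕0⊕1⊕1⊕1⊕0⊕0⊕1⊕1⊕0⊕1⊕0⊕1⊕1⊕0 = 1
s16 (pos 16,17,18,19,20,21,22,23,24,25,26,27,28,29,30,31): 0⊕0⊕1⊕0⊕1⊕0⊕0⊕0⊕1⊕1⊕0⊕1⊕0⊕1⊕1⊕0 = 1
Syndrome s16…s1 = 11100 → error at position 28.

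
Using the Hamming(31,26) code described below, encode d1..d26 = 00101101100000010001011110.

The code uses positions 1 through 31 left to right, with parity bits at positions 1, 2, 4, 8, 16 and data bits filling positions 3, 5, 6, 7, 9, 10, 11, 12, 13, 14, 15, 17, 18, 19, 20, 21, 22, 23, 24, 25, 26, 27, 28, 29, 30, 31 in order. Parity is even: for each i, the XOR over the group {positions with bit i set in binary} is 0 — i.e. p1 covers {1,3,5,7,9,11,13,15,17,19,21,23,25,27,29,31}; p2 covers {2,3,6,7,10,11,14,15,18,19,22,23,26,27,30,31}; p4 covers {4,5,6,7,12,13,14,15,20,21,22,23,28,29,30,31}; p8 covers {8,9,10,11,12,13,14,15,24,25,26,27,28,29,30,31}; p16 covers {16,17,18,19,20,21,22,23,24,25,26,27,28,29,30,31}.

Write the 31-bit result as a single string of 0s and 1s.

0001010111011000000010001011110

Place data at non-parity positions: p1 p2 0 p4 0 1 0 p8 1 1 0 1 1 0 0 p16 0 0 0 0 1 0 0 0 1 0 1 1 1 1 0
p1 (pos 1,3,5,7,9,11,13,15,17,19,21,23,25,27,29,31): XOR of data positions = 0⊕0⊕0⊕1⊕0⊕1⊕0⊕0⊕0⊕1⊕0⊕1⊕1⊕1⊕0 = 0
p2 (pos 2,3,6,7,10,11,14,15,18,19,22,23,26,27,30,31): XOR of data positions = 0⊕1⊕0⊕1⊕0⊕0⊕0⊕0⊕0⊕0⊕0⊕0⊕1⊕1⊕0 = 0
p4 (pos 4,5,6,7,12,13,14,15,20,21,22,23,28,29,30,31): XOR of data positions = 0⊕1⊕0⊕1⊕1⊕0⊕0⊕0⊕1⊕0⊕0⊕1⊕1⊕1⊕0 = 1
p8 (pos 8,9,10,11,12,13,14,15,24,25,26,27,28,29,30,31): XOR of data positions = 1⊕1⊕0⊕1⊕1⊕0⊕0⊕0⊕1⊕0⊕1⊕1⊕1⊕1⊕0 = 1
p16 (pos 16,17,18,19,20,21,22,23,24,25,26,27,28,29,30,31): XOR of data positions = 0⊕0⊕0⊕0⊕1⊕0⊕0⊕0⊕1⊕0⊕1⊕1⊕1⊕1⊕0 = 0
Codeword: 0001010111011000000010001011110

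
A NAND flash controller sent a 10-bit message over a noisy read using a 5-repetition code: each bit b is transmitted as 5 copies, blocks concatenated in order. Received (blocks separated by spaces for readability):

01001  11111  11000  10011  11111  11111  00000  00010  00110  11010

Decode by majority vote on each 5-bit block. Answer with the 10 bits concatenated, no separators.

Block 1 (01001): 2 ones → 0
Block 2 (11111): 5 ones → 1
Block 3 (11000): 2 ones → 0
Block 4 (10011): 3 ones → 1
Block 5 (11111): 5 ones → 1
Block 6 (11111): 5 ones → 1
Block 7 (00000): 0 ones → 0
Block 8 (00010): 1 one → 0
Block 9 (00110): 2 ones → 0
Block 10 (11010): 3 ones → 1

0101110001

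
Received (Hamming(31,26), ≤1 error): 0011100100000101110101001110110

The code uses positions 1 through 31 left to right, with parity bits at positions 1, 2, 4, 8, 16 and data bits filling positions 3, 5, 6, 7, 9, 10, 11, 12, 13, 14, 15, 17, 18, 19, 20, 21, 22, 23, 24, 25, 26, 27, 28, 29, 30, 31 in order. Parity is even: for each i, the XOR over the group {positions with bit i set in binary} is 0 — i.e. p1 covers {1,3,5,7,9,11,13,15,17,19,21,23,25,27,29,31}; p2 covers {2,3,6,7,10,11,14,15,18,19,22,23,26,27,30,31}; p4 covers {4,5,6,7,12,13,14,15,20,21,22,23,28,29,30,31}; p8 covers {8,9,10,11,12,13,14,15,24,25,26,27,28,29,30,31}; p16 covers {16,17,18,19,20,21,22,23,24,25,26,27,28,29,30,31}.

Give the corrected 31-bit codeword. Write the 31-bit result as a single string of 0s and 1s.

s1 (pos 1,3,5,7,9,11,13,15,17,19,21,23,25,27,29,31): 0⊕1⊕1⊕0⊕0⊕0⊕0⊕0⊕1⊕0⊕0⊕0⊕1⊕1⊕1⊕0 = 0
s2 (pos 2,3,6,7,10,11,14,15,18,19,22,23,26,27,30,31): 0⊕1⊕0⊕0⊕0⊕0⊕1⊕0⊕1⊕0⊕1⊕0⊕1⊕1⊕1⊕0 = 1
s4 (pos 4,5,6,7,12,13,14,15,20,21,22,23,28,29,30,31): 1⊕1⊕0⊕0⊕0⊕0⊕1⊕0⊕1⊕0⊕1⊕0⊕0⊕1⊕1⊕0 = 1
s8 (pos 8,9,10,11,12,13,14,15,24,25,26,27,28,29,30,31): 1⊕0⊕0⊕0⊕0⊕0⊕1⊕0⊕0⊕1⊕1⊕1⊕0⊕1⊕1⊕0 = 1
s16 (pos 16,17,18,19,20,21,22,23,24,25,26,27,28,29,30,31): 1⊕1⊕1⊕0⊕1⊕0⊕1⊕0⊕0⊕1⊕1⊕1⊕0⊕1⊕1⊕0 = 0
Syndrome s16…s1 = 01110 → error at position 14.
Flip position 14: 0011100100000101110101001110110 → 0011100100000001110101001110110

0011100100000001110101001110110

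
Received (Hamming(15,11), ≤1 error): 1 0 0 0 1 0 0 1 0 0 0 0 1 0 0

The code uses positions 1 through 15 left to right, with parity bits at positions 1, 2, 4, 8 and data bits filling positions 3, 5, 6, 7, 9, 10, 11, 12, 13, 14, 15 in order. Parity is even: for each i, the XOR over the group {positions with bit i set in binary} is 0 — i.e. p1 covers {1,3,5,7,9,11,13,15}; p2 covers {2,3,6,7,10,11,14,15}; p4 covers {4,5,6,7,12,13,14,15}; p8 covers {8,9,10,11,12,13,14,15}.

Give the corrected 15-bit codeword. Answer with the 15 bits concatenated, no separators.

000010010000100

s1 (pos 1,3,5,7,9,11,13,15): 1⊕0⊕1⊕0⊕0⊕0⊕1⊕0 = 1
s2 (pos 2,3,6,7,10,11,14,15): 0⊕0⊕0⊕0⊕0⊕0⊕0⊕0 = 0
s4 (pos 4,5,6,7,12,13,14,15): 0⊕1⊕0⊕0⊕0⊕1⊕0⊕0 = 0
s8 (pos 8,9,10,11,12,13,14,15): 1⊕0⊕0⊕0⊕0⊕1⊕0⊕0 = 0
Syndrome s8…s1 = 0001 → error at position 1.
Flip position 1: 100010010000100 → 000010010000100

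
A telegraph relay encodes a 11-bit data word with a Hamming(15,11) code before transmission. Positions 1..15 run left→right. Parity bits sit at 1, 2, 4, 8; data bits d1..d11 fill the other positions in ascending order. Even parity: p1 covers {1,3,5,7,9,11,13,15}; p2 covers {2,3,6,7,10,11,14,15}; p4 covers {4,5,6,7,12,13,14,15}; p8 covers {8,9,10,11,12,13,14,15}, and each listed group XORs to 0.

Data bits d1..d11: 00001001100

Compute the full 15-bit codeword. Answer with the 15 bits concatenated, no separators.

Place data at non-parity positions: p1 p2 0 p4 0 0 0 p8 1 0 0 1 1 0 0
p1 (pos 1,3,5,7,9,11,13,15): XOR of data positions = 0⊕0⊕0⊕1⊕0⊕1⊕0 = 0
p2 (pos 2,3,6,7,10,11,14,15): XOR of data positions = 0⊕0⊕0⊕0⊕0⊕0⊕0 = 0
p4 (pos 4,5,6,7,12,13,14,15): XOR of data positions = 0⊕0⊕0⊕1⊕1⊕0⊕0 = 0
p8 (pos 8,9,10,11,12,13,14,15): XOR of data positions = 1⊕0⊕0⊕1⊕1⊕0⊕0 = 1
Codeword: 000000011001100

000000011001100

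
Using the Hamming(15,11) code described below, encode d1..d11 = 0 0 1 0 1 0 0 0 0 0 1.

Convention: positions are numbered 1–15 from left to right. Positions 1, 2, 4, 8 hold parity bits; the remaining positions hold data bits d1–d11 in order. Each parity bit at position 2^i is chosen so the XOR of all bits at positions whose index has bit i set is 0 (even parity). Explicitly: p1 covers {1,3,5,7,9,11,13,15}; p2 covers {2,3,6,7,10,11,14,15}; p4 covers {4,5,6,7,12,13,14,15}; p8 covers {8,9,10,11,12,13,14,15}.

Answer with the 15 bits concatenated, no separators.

000001001000001

Place data at non-parity positions: p1 p2 0 p4 0 1 0 p8 1 0 0 0 0 0 1
p1 (pos 1,3,5,7,9,11,13,15): XOR of data positions = 0⊕0⊕0⊕1⊕0⊕0⊕1 = 0
p2 (pos 2,3,6,7,10,11,14,15): XOR of data positions = 0⊕1⊕0⊕0⊕0⊕0⊕1 = 0
p4 (pos 4,5,6,7,12,13,14,15): XOR of data positions = 0⊕1⊕0⊕0⊕0⊕0⊕1 = 0
p8 (pos 8,9,10,11,12,13,14,15): XOR of data positions = 1⊕0⊕0⊕0⊕0⊕0⊕1 = 0
Codeword: 000001001000001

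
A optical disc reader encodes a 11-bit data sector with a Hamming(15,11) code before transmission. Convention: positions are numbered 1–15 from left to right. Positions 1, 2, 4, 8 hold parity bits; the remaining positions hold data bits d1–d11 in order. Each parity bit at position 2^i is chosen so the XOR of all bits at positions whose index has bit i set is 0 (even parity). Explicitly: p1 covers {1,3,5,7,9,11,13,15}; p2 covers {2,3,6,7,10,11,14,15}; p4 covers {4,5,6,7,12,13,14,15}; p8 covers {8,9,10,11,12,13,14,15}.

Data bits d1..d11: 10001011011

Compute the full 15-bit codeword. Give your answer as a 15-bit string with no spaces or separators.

001100011011011

Place data at non-parity positions: p1 p2 1 p4 0 0 0 p8 1 0 1 1 0 1 1
p1 (pos 1,3,5,7,9,11,13,15): XOR of data positions = 1⊕0⊕0⊕1⊕1⊕0⊕1 = 0
p2 (pos 2,3,6,7,10,11,14,15): XOR of data positions = 1⊕0⊕0⊕0⊕1⊕1⊕1 = 0
p4 (pos 4,5,6,7,12,13,14,15): XOR of data positions = 0⊕0⊕0⊕1⊕0⊕1⊕1 = 1
p8 (pos 8,9,10,11,12,13,14,15): XOR of data positions = 1⊕0⊕1⊕1⊕0⊕1⊕1 = 1
Codeword: 001100011011011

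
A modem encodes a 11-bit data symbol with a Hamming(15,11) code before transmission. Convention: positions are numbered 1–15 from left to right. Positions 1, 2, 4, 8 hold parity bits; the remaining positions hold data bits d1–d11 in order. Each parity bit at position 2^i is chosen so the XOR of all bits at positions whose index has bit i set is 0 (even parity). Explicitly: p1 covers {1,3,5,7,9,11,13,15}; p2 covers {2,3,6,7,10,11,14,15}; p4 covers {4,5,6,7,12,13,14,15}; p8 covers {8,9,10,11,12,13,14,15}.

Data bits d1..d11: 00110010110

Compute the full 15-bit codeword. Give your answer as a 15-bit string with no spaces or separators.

Place data at non-parity positions: p1 p2 0 p4 0 1 1 p8 0 0 1 0 1 1 0
p1 (pos 1,3,5,7,9,11,13,15): XOR of data positions = 0⊕0⊕1⊕0⊕1⊕1⊕0 = 1
p2 (pos 2,3,6,7,10,11,14,15): XOR of data positions = 0⊕1⊕1⊕0⊕1⊕1⊕0 = 0
p4 (pos 4,5,6,7,12,13,14,15): XOR of data positions = 0⊕1⊕1⊕0⊕1⊕1⊕0 = 0
p8 (pos 8,9,10,11,12,13,14,15): XOR of data positions = 0⊕0⊕1⊕0⊕1⊕1⊕0 = 1
Codeword: 100001110010110

100001110010110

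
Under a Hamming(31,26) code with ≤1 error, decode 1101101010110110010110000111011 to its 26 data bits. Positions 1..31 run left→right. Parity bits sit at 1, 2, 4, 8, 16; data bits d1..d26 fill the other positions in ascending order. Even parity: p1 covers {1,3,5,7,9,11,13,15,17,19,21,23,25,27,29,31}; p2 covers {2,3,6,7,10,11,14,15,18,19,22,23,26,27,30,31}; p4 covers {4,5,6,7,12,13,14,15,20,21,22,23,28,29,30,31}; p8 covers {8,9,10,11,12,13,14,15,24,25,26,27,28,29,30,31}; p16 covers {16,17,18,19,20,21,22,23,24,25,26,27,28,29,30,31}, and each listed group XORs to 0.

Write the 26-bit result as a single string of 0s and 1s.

00011011011010110000111011

s1 (pos 1,3,5,7,9,11,13,15,17,19,21,23,25,27,29,31): 1⊕0⊕1⊕1⊕1⊕1⊕0⊕1⊕0⊕0⊕1⊕0⊕0⊕1⊕0⊕1 = 1
s2 (pos 2,3,6,7,10,11,14,15,18,19,22,23,26,27,30,31): 1⊕0⊕0⊕1⊕0⊕1⊕1⊕1⊕1⊕0⊕0⊕0⊕1⊕1⊕1⊕1 = 0
s4 (pos 4,5,6,7,12,13,14,15,20,21,22,23,28,29,30,31): 1⊕1⊕0⊕1⊕1⊕0⊕1⊕1⊕1⊕1⊕0⊕0⊕1⊕0⊕1⊕1 = 1
s8 (pos 8,9,10,11,12,13,14,15,24,25,26,27,28,29,30,31): 0⊕1⊕0⊕1⊕1⊕0⊕1⊕1⊕0⊕0⊕1⊕1⊕1⊕0⊕1⊕1 = 0
s16 (pos 16,17,18,19,20,21,22,23,24,25,26,27,28,29,30,31): 0⊕0⊕1⊕0⊕1⊕1⊕0⊕0⊕0⊕0⊕1⊕1⊕1⊕0⊕1⊕1 = 0
Syndrome s16…s1 = 00101 → error at position 5.
Flip position 5: 1101101010110110010110000111011 → 1101001010110110010110000111011
Read data bits from positions 3,5,6,7,9,10,11,12,13,14,15,17,18,19,20,21,22,23,24,25,26,27,28,29,30,31: 00011011011010110000111011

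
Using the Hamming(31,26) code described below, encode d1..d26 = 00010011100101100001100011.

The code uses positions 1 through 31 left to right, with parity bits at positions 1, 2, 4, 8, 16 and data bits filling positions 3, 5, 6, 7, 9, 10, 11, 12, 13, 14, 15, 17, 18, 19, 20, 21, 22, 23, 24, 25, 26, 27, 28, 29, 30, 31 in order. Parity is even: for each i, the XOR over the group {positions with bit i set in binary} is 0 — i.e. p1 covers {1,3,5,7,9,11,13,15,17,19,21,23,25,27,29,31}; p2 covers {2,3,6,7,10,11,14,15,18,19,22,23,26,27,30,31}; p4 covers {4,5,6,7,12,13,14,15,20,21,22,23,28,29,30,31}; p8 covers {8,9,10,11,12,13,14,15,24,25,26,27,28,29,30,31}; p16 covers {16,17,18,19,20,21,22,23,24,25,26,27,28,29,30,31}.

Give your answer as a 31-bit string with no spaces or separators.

Place data at non-parity positions: p1 p2 0 p4 0 0 1 p8 0 0 1 1 1 0 0 p16 1 0 1 1 0 0 0 0 1 1 0 0 0 1 1
p1 (pos 1,3,5,7,9,11,13,15,17,19,21,23,25,27,29,31): XOR of data positions = 0⊕0⊕1⊕0⊕1⊕1⊕0⊕1⊕1⊕0⊕0⊕1⊕0⊕0⊕1 = 1
p2 (pos 2,3,6,7,10,11,14,15,18,19,22,23,26,27,30,31): XOR of data positions = 0⊕0⊕1⊕0⊕1⊕0⊕0⊕0⊕1⊕0⊕0⊕1⊕0⊕1⊕1 = 0
p4 (pos 4,5,6,7,12,13,14,15,20,21,22,23,28,29,30,31): XOR of data positions = 0⊕0⊕1⊕1⊕1⊕0⊕0⊕1⊕0⊕0⊕0⊕0⊕0⊕1⊕1 = 0
p8 (pos 8,9,10,11,12,13,14,15,24,25,26,27,28,29,30,31): XOR of data positions = 0⊕0⊕1⊕1⊕1⊕0⊕0⊕0⊕1⊕1⊕0⊕0⊕0⊕1⊕1 = 1
p16 (pos 16,17,18,19,20,21,22,23,24,25,26,27,28,29,30,31): XOR of data positions = 1⊕0⊕1⊕1⊕0⊕0⊕0⊕0⊕1⊕1⊕0⊕0⊕0⊕1⊕1 = 1
Codeword: 1000001100111001101100001100011

1000001100111001101100001100011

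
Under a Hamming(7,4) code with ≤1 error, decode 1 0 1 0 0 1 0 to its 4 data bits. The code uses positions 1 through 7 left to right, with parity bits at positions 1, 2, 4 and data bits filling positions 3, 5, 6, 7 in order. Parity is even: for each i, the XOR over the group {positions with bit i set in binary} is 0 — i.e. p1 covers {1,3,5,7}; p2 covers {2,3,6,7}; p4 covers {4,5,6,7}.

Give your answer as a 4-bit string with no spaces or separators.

s1 (pos 1,3,5,7): 1⊕1⊕0⊕0 = 0
s2 (pos 2,3,6,7): 0⊕1⊕1⊕0 = 0
s4 (pos 4,5,6,7): 0⊕0⊕1⊕0 = 1
Syndrome s4…s1 = 100 → error at position 4.
Flip position 4: 1010010 → 1011010
Read data bits from positions 3,5,6,7: 1010

1010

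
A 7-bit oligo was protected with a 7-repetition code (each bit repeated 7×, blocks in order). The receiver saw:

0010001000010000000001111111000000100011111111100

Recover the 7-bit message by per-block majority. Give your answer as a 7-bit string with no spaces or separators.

Block 1 (0010001): 2 ones → 0
Block 2 (0000100): 1 one → 0
Block 3 (0000000): 0 ones → 0
Block 4 (1111111): 7 ones → 1
Block 5 (0000001): 1 one → 0
Block 6 (0001111): 4 ones → 1
Block 7 (1111100): 5 ones → 1

0001011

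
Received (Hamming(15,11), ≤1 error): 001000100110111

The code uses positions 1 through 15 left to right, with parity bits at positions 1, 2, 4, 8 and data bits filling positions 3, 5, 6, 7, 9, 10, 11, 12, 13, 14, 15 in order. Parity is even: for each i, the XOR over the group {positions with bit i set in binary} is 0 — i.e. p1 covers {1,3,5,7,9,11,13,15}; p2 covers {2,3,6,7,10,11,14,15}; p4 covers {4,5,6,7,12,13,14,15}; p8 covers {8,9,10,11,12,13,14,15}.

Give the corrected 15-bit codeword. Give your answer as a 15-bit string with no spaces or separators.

001000101110111

s1 (pos 1,3,5,7,9,11,13,15): 0⊕1⊕0⊕1⊕0⊕1⊕1⊕1 = 1
s2 (pos 2,3,6,7,10,11,14,15): 0⊕1⊕0⊕1⊕1⊕1⊕1⊕1 = 0
s4 (pos 4,5,6,7,12,13,14,15): 0⊕0⊕0⊕1⊕0⊕1⊕1⊕1 = 0
s8 (pos 8,9,10,11,12,13,14,15): 0⊕0⊕1⊕1⊕0⊕1⊕1⊕1 = 1
Syndrome s8…s1 = 1001 → error at position 9.
Flip position 9: 001000100110111 → 001000101110111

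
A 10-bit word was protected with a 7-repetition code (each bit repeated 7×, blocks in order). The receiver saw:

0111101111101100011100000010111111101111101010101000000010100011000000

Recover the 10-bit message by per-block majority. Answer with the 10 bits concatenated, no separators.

Block 1 (0111101): 5 ones → 1
Block 2 (1111011): 6 ones → 1
Block 3 (0001110): 3 ones → 0
Block 4 (0000010): 1 one → 0
Block 5 (1111111): 7 ones → 1
Block 6 (0111110): 5 ones → 1
Block 7 (1010101): 4 ones → 1
Block 8 (0000000): 0 ones → 0
Block 9 (1010001): 3 ones → 0
Block 10 (1000000): 1 one → 0

1100111000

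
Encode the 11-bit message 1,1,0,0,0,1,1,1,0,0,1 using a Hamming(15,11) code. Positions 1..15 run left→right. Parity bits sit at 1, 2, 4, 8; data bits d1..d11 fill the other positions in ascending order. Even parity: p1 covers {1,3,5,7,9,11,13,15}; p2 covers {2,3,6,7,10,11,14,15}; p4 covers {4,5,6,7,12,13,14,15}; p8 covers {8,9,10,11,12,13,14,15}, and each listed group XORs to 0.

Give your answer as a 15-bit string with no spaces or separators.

001110000111001

Place data at non-parity positions: p1 p2 1 p4 1 0 0 p8 0 1 1 1 0 0 1
p1 (pos 1,3,5,7,9,11,13,15): XOR of data positions = 1⊕1⊕0⊕0⊕1⊕0⊕1 = 0
p2 (pos 2,3,6,7,10,11,14,15): XOR of data positions = 1⊕0⊕0⊕1⊕1⊕0⊕1 = 0
p4 (pos 4,5,6,7,12,13,14,15): XOR of data positions = 1⊕0⊕0⊕1⊕0⊕0⊕1 = 1
p8 (pos 8,9,10,11,12,13,14,15): XOR of data positions = 0⊕1⊕1⊕1⊕0⊕0⊕1 = 0
Codeword: 001110000111001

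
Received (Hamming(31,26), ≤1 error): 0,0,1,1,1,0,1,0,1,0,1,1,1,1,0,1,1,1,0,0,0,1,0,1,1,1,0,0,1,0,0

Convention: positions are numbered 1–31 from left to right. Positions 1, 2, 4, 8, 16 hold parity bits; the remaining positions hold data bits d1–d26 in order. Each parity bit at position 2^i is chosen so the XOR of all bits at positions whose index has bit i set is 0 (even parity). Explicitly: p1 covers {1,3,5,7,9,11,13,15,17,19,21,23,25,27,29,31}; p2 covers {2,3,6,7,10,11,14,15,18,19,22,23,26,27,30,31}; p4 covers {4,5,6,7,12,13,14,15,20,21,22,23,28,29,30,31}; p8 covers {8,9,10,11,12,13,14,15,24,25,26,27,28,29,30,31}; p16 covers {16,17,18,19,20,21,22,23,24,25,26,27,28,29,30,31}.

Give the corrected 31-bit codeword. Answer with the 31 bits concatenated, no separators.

s1 (pos 1,3,5,7,9,11,13,15,17,19,21,23,25,27,29,31): 0⊕1⊕1⊕1⊕1⊕1⊕1⊕0⊕1⊕0⊕0⊕0⊕1⊕0⊕1⊕0 = 1
s2 (pos 2,3,6,7,10,11,14,15,18,19,22,23,26,27,30,31): 0⊕1⊕0⊕1⊕0⊕1⊕1⊕0⊕1⊕0⊕1⊕0⊕1⊕0⊕0⊕0 = 1
s4 (pos 4,5,6,7,12,13,14,15,20,21,22,23,28,29,30,31): 1⊕1⊕0⊕1⊕1⊕1⊕1⊕0⊕0⊕0⊕1⊕0⊕0⊕1⊕0⊕0 = 0
s8 (pos 8,9,10,11,12,13,14,15,24,25,26,27,28,29,30,31): 0⊕1⊕0⊕1⊕1⊕1⊕1⊕0⊕1⊕1⊕1⊕0⊕0⊕1⊕0⊕0 = 1
s16 (pos 16,17,18,19,20,21,22,23,24,25,26,27,28,29,30,31): 1⊕1⊕1⊕0⊕0⊕0⊕1⊕0⊕1⊕1⊕1⊕0⊕0⊕1⊕0⊕0 = 0
Syndrome s16…s1 = 01011 → error at position 11.
Flip position 11: 0011101010111101110001011100100 → 0011101010011101110001011100100

0011101010011101110001011100100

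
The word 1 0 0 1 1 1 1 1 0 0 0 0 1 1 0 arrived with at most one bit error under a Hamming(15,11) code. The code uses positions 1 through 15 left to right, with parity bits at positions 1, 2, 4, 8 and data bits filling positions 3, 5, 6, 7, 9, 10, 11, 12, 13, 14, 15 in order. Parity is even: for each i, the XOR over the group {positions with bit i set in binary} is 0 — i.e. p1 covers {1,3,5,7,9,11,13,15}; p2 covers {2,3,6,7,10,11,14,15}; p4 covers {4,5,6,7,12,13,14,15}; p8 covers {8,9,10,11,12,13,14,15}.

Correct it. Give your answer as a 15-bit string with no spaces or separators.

100111110100110

s1 (pos 1,3,5,7,9,11,13,15): 1⊕0⊕1⊕1⊕0⊕0⊕1⊕0 = 0
s2 (pos 2,3,6,7,10,11,14,15): 0⊕0⊕1⊕1⊕0⊕0⊕1⊕0 = 1
s4 (pos 4,5,6,7,12,13,14,15): 1⊕1⊕1⊕1⊕0⊕1⊕1⊕0 = 0
s8 (pos 8,9,10,11,12,13,14,15): 1⊕0⊕0⊕0⊕0⊕1⊕1⊕0 = 1
Syndrome s8…s1 = 1010 → error at position 10.
Flip position 10: 100111110000110 → 100111110100110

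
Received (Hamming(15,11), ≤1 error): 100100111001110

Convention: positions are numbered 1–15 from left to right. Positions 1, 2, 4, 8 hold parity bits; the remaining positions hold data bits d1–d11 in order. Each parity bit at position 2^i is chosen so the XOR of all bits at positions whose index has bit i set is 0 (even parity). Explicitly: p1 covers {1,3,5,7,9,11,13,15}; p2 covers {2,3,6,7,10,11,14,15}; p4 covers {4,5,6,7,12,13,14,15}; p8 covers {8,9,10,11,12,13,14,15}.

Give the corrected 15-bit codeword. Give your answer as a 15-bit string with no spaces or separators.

100100111000110

s1 (pos 1,3,5,7,9,11,13,15): 1⊕0⊕0⊕1⊕1⊕0⊕1⊕0 = 0
s2 (pos 2,3,6,7,10,11,14,15): 0⊕0⊕0⊕1⊕0⊕0⊕1⊕0 = 0
s4 (pos 4,5,6,7,12,13,14,15): 1⊕0⊕0⊕1⊕1⊕1⊕1⊕0 = 1
s8 (pos 8,9,10,11,12,13,14,15): 1⊕1⊕0⊕0⊕1⊕1⊕1⊕0 = 1
Syndrome s8…s1 = 1100 → error at position 12.
Flip position 12: 100100111001110 → 100100111000110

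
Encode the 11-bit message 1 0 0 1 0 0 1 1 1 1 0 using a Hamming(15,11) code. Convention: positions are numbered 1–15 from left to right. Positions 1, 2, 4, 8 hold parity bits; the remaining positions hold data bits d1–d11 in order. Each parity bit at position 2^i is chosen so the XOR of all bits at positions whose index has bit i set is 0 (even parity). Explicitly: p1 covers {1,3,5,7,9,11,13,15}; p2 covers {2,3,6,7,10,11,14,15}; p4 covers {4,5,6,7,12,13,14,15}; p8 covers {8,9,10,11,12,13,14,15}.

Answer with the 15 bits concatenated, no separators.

Place data at non-parity positions: p1 p2 1 p4 0 0 1 p8 0 0 1 1 1 1 0
p1 (pos 1,3,5,7,9,11,13,15): XOR of data positions = 1⊕0⊕1⊕0⊕1⊕1⊕0 = 0
p2 (pos 2,3,6,7,10,11,14,15): XOR of data positions = 1⊕0⊕1⊕0⊕1⊕1⊕0 = 0
p4 (pos 4,5,6,7,12,13,14,15): XOR of data positions = 0⊕0⊕1⊕1⊕1⊕1⊕0 = 0
p8 (pos 8,9,10,11,12,13,14,15): XOR of data positions = 0⊕0⊕1⊕1⊕1⊕1⊕0 = 0
Codeword: 001000100011110

001000100011110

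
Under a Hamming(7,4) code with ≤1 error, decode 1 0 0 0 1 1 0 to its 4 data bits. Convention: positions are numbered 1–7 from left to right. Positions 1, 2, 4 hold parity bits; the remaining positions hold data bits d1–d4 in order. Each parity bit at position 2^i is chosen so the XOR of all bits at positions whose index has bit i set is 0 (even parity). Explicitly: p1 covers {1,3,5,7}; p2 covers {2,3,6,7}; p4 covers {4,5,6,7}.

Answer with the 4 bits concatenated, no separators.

0110

s1 (pos 1,3,5,7): 1⊕0⊕1⊕0 = 0
s2 (pos 2,3,6,7): 0⊕0⊕1⊕0 = 1
s4 (pos 4,5,6,7): 0⊕1⊕1⊕0 = 0
Syndrome s4…s1 = 010 → error at position 2.
Flip position 2: 1000110 → 1100110
Read data bits from positions 3,5,6,7: 0110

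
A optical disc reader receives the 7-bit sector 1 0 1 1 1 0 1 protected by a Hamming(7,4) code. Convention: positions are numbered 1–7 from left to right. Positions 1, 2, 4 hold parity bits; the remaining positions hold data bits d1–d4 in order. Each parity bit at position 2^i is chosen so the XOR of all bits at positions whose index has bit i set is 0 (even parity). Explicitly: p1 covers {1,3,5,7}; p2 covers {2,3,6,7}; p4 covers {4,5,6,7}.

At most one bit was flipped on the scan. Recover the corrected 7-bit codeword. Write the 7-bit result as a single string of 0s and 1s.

1010101

s1 (pos 1,3,5,7): 1⊕1⊕1⊕1 = 0
s2 (pos 2,3,6,7): 0⊕1⊕0⊕1 = 0
s4 (pos 4,5,6,7): 1⊕1⊕0⊕1 = 1
Syndrome s4…s1 = 100 → error at position 4.
Flip position 4: 1011101 → 1010101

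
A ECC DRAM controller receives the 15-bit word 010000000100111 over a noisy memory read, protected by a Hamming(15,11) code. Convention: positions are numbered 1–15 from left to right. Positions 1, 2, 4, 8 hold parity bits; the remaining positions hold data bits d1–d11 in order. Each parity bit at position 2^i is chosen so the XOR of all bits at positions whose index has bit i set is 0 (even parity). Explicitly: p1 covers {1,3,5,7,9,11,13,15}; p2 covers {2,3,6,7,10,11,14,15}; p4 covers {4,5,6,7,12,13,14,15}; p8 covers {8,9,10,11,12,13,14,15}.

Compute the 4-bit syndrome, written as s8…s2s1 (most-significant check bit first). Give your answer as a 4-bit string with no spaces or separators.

s1 (pos 1,3,5,7,9,11,13,15): 0⊕0⊕0⊕0⊕0⊕0⊕1⊕1 = 0
s2 (pos 2,3,6,7,10,11,14,15): 1⊕0⊕0⊕0⊕1⊕0⊕1⊕1 = 0
s4 (pos 4,5,6,7,12,13,14,15): 0⊕0⊕0⊕0⊕0⊕1⊕1⊕1 = 1
s8 (pos 8,9,10,11,12,13,14,15): 0⊕0⊕1⊕0⊕0⊕1⊕1⊕1 = 0
Syndrome s8…s1 = 0100 → error at position 4.

0100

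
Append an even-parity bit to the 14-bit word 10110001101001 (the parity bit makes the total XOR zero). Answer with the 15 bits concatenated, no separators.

101100011010011

XOR of the 14 data bits: 1⊕0⊕1⊕1⊕0⊕0⊕0⊕1⊕1⊕0⊕1⊕0⊕0⊕1 = 1
Parity bit = 1 (so all 15 bits XOR to 0).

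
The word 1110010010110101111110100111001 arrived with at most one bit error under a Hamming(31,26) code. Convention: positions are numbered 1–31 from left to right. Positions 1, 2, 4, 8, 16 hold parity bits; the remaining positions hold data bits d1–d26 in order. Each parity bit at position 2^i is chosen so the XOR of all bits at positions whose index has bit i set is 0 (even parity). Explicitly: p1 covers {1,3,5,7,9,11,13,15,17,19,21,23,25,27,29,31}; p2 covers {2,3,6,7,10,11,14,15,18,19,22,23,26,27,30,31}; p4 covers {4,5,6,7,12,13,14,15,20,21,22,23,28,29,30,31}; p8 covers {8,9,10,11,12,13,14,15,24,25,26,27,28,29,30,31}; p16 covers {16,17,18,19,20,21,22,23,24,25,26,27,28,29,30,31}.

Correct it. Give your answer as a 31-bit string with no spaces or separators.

1110010010110101101110100111001

s1 (pos 1,3,5,7,9,11,13,15,17,19,21,23,25,27,29,31): 1⊕1⊕0⊕0⊕1⊕1⊕0⊕0⊕1⊕1⊕1⊕1⊕0⊕1⊕0⊕1 = 0
s2 (pos 2,3,6,7,10,11,14,15,18,19,22,23,26,27,30,31): 1⊕1⊕1⊕0⊕0⊕1⊕1⊕0⊕1⊕1⊕0⊕1⊕1⊕1⊕0⊕1 = 1
s4 (pos 4,5,6,7,12,13,14,15,20,21,22,23,28,29,30,31): 0⊕0⊕1⊕0⊕1⊕0⊕1⊕0⊕1⊕1⊕0⊕1⊕1⊕0⊕0⊕1 = 0
s8 (pos 8,9,10,11,12,13,14,15,24,25,26,27,28,29,30,31): 0⊕1⊕0⊕1⊕1⊕0⊕1⊕0⊕0⊕0⊕1⊕1⊕1⊕0⊕0⊕1 = 0
s16 (pos 16,17,18,19,20,21,22,23,24,25,26,27,28,29,30,31): 1⊕1⊕1⊕1⊕1⊕1⊕0⊕1⊕0⊕0⊕1⊕1⊕1⊕0⊕0⊕1 = 1
Syndrome s16…s1 = 10010 → error at position 18.
Flip position 18: 1110010010110101111110100111001 → 1110010010110101101110100111001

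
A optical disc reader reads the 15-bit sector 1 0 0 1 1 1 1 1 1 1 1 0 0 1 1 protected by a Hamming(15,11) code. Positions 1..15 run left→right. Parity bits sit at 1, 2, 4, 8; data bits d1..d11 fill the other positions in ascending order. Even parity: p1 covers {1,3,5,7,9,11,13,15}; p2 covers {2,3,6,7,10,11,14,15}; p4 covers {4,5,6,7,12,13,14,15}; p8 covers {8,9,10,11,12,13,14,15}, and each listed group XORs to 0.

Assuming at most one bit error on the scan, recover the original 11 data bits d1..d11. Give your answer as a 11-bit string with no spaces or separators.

s1 (pos 1,3,5,7,9,11,13,15): 1⊕0⊕1⊕1⊕1⊕1⊕0⊕1 = 0
s2 (pos 2,3,6,7,10,11,14,15): 0⊕0⊕1⊕1⊕1⊕1⊕1⊕1 = 0
s4 (pos 4,5,6,7,12,13,14,15): 1⊕1⊕1⊕1⊕0⊕0⊕1⊕1 = 0
s8 (pos 8,9,10,11,12,13,14,15): 1⊕1⊕1⊕1⊕0⊕0⊕1⊕1 = 0
Syndrome s8…s1 = 0000 → no error.
Read data bits from positions 3,5,6,7,9,10,11,12,13,14,15: 01111110011

01111110011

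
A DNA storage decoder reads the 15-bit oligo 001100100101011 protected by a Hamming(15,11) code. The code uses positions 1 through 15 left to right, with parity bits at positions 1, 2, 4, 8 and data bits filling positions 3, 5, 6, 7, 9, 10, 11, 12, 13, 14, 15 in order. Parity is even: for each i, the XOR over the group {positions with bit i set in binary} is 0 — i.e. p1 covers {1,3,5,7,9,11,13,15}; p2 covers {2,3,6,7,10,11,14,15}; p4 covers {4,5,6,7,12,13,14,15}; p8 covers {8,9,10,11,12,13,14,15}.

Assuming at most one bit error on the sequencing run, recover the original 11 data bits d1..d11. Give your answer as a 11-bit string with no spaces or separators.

10000101011

s1 (pos 1,3,5,7,9,11,13,15): 0⊕1⊕0⊕1⊕0⊕0⊕0⊕1 = 1
s2 (pos 2,3,6,7,10,11,14,15): 0⊕1⊕0⊕1⊕1⊕0⊕1⊕1 = 1
s4 (pos 4,5,6,7,12,13,14,15): 1⊕0⊕0⊕1⊕1⊕0⊕1⊕1 = 1
s8 (pos 8,9,10,11,12,13,14,15): 0⊕0⊕1⊕0⊕1⊕0⊕1⊕1 = 0
Syndrome s8…s1 = 0111 → error at position 7.
Flip position 7: 001100100101011 → 001100000101011
Read data bits from positions 3,5,6,7,9,10,11,12,13,14,15: 10000101011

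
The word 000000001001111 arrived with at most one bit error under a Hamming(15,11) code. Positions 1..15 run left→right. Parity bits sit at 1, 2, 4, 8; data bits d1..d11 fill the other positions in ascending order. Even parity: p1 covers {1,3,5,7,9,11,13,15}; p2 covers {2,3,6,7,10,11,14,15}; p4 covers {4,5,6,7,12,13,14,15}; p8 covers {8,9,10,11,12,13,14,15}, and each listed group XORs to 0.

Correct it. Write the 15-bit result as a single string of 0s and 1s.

000000000001111

s1 (pos 1,3,5,7,9,11,13,15): 0⊕0⊕0⊕0⊕1⊕0⊕1⊕1 = 1
s2 (pos 2,3,6,7,10,11,14,15): 0⊕0⊕0⊕0⊕0⊕0⊕1⊕1 = 0
s4 (pos 4,5,6,7,12,13,14,15): 0⊕0⊕0⊕0⊕1⊕1⊕1⊕1 = 0
s8 (pos 8,9,10,11,12,13,14,15): 0⊕1⊕0⊕0⊕1⊕1⊕1⊕1 = 1
Syndrome s8…s1 = 1001 → error at position 9.
Flip position 9: 000000001001111 → 000000000001111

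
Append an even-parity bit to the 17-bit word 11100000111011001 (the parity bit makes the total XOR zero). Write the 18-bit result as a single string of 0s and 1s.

111000001110110011

XOR of the 17 data bits: 1⊕1⊕1⊕0⊕0⊕0⊕0⊕0⊕1⊕1⊕1⊕0⊕1⊕1⊕0⊕0⊕1 = 1
Parity bit = 1 (so all 18 bits XOR to 0).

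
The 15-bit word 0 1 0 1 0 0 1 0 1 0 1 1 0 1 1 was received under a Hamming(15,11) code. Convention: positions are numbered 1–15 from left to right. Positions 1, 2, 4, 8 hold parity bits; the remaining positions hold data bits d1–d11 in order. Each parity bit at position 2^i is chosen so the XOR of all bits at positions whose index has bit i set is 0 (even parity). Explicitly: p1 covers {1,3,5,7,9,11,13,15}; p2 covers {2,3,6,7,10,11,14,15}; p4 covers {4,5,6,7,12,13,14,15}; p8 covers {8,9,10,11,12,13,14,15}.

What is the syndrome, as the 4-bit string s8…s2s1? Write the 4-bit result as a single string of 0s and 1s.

1110

s1 (pos 1,3,5,7,9,11,13,15): 0⊕0⊕0⊕1⊕1⊕1⊕0⊕1 = 0
s2 (pos 2,3,6,7,10,11,14,15): 1⊕0⊕0⊕1⊕0⊕1⊕1⊕1 = 1
s4 (pos 4,5,6,7,12,13,14,15): 1⊕0⊕0⊕1⊕1⊕0⊕1⊕1 = 1
s8 (pos 8,9,10,11,12,13,14,15): 0⊕1⊕0⊕1⊕1⊕0⊕1⊕1 = 1
Syndrome s8…s1 = 1110 → error at position 14.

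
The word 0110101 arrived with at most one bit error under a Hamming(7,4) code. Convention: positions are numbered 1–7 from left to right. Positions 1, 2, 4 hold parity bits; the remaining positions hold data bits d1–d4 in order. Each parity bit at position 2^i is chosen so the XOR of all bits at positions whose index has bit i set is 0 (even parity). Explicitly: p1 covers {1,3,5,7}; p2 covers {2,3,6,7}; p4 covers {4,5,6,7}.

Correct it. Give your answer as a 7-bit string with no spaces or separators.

s1 (pos 1,3,5,7): 0⊕1⊕1⊕1 = 1
s2 (pos 2,3,6,7): 1⊕1⊕0⊕1 = 1
s4 (pos 4,5,6,7): 0⊕1⊕0⊕1 = 0
Syndrome s4…s1 = 011 → error at position 3.
Flip position 3: 0110101 → 0100101

0100101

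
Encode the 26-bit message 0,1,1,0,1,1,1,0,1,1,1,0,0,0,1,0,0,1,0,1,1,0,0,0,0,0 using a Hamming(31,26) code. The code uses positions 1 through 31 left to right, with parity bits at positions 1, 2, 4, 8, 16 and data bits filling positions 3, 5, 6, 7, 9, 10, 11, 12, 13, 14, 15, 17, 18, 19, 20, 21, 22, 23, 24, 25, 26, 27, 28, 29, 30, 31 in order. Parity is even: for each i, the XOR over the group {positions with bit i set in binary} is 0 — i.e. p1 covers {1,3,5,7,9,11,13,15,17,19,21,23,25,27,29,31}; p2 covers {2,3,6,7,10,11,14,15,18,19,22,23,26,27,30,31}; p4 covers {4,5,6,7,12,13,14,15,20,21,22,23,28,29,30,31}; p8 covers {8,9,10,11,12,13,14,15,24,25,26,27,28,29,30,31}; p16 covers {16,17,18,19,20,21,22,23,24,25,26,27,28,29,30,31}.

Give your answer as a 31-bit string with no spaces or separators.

Place data at non-parity positions: p1 p2 0 p4 1 1 0 p8 1 1 1 0 1 1 1 p16 0 0 0 1 0 0 1 0 1 1 0 0 0 0 0
p1 (pos 1,3,5,7,9,11,13,15,17,19,21,23,25,27,29,31): XOR of data positions = 0⊕1⊕0⊕1⊕1⊕1⊕1⊕0⊕0⊕0⊕1⊕1⊕0⊕0⊕0 = 1
p2 (pos 2,3,6,7,10,11,14,15,18,19,22,23,26,27,30,31): XOR of data positions = 0⊕1⊕0⊕1⊕1⊕1⊕1⊕0⊕0⊕0⊕1⊕1⊕0⊕0⊕0 = 1
p4 (pos 4,5,6,7,12,13,14,15,20,21,22,23,28,29,30,31): XOR of data positions = 1⊕1⊕0⊕0⊕1⊕1⊕1⊕1⊕0⊕0⊕1⊕0⊕0⊕0⊕0 = 1
p8 (pos 8,9,10,11,12,13,14,15,24,25,26,27,28,29,30,31): XOR of data positions = 1⊕1⊕1⊕0⊕1⊕1⊕1⊕0⊕1⊕1⊕0⊕0⊕0⊕0⊕0 = 0
p16 (pos 16,17,18,19,20,21,22,23,24,25,26,27,28,29,30,31): XOR of data positions = 0⊕0⊕0⊕1⊕0⊕0⊕1⊕0⊕1⊕1⊕0⊕0⊕0⊕0⊕0 = 0
Codeword: 1101110011101110000100101100000

1101110011101110000100101100000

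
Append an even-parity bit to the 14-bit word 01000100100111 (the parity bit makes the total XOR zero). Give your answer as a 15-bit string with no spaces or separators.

010001001001110

XOR of the 14 data bits: 0⊕1⊕0⊕0⊕0⊕1⊕0⊕0⊕1⊕0⊕0⊕1⊕1⊕1 = 0
Parity bit = 0 (so all 15 bits XOR to 0).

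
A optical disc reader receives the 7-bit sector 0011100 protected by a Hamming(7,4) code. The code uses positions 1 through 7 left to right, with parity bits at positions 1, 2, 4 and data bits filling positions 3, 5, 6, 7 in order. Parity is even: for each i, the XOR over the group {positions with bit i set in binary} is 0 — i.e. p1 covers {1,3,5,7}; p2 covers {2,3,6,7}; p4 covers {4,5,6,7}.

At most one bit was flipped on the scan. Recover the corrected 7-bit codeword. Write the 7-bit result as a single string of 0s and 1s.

s1 (pos 1,3,5,7): 0⊕1⊕1⊕0 = 0
s2 (pos 2,3,6,7): 0⊕1⊕0⊕0 = 1
s4 (pos 4,5,6,7): 1⊕1⊕0⊕0 = 0
Syndrome s4…s1 = 010 → error at position 2.
Flip position 2: 0011100 → 0111100

0111100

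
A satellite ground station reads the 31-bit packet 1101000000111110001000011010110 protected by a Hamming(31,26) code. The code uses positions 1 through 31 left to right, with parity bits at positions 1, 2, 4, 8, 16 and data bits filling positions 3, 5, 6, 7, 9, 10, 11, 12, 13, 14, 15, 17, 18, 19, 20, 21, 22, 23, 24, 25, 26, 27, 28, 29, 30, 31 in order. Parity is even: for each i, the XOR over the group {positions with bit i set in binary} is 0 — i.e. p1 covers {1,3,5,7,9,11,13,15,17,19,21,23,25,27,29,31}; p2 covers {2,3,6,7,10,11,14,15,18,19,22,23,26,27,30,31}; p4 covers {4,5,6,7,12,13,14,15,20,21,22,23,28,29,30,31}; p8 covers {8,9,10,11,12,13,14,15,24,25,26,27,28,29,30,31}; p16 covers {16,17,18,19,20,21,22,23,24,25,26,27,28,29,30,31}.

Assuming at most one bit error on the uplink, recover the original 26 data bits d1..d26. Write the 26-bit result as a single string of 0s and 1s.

00100011111001000011010110

s1 (pos 1,3,5,7,9,11,13,15,17,19,21,23,25,27,29,31): 1⊕0⊕0⊕0⊕0⊕1⊕1⊕1⊕0⊕1⊕0⊕0⊕1⊕1⊕1⊕0 = 0
s2 (pos 2,3,6,7,10,11,14,15,18,19,22,23,26,27,30,31): 1⊕0⊕0⊕0⊕0⊕1⊕1⊕1⊕0⊕1⊕0⊕0⊕0⊕1⊕1⊕0 = 1
s4 (pos 4,5,6,7,12,13,14,15,20,21,22,23,28,29,30,31): 1⊕0⊕0⊕0⊕1⊕1⊕1⊕1⊕0⊕0⊕0⊕0⊕0⊕1⊕1⊕0 = 1
s8 (pos 8,9,10,11,12,13,14,15,24,25,26,27,28,29,30,31): 0⊕0⊕0⊕1⊕1⊕1⊕1⊕1⊕1⊕1⊕0⊕1⊕0⊕1⊕1⊕0 = 0
s16 (pos 16,17,18,19,20,21,22,23,24,25,26,27,28,29,30,31): 0⊕0⊕0⊕1⊕0⊕0⊕0⊕0⊕1⊕1⊕0⊕1⊕0⊕1⊕1⊕0 = 0
Syndrome s16…s1 = 00110 → error at position 6.
Flip position 6: 1101000000111110001000011010110 → 1101010000111110001000011010110
Read data bits from positions 3,5,6,7,9,10,11,12,13,14,15,17,18,19,20,21,22,23,24,25,26,27,28,29,30,31: 00100011111001000011010110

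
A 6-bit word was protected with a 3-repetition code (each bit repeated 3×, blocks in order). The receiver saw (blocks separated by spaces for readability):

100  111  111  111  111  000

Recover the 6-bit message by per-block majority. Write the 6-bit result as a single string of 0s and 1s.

Block 1 (100): 1 one → 0
Block 2 (111): 3 ones → 1
Block 3 (111): 3 ones → 1
Block 4 (111): 3 ones → 1
Block 5 (111): 3 ones → 1
Block 6 (000): 0 ones → 0

011110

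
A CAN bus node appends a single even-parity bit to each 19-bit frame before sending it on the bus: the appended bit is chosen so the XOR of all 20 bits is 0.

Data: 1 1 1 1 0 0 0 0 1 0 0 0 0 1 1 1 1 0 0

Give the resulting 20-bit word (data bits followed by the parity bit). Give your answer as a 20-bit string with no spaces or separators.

11110000100001111001

XOR of the 19 data bits: 1⊕1⊕1⊕1⊕0⊕0⊕0⊕0⊕1⊕0⊕0⊕0⊕0⊕1⊕1⊕1⊕1⊕0⊕0 = 1
Parity bit = 1 (so all 20 bits XOR to 0).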